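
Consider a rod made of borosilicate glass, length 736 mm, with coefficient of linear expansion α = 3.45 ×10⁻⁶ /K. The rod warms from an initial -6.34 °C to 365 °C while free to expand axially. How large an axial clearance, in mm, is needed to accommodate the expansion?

ΔT = 365 − (-6.34) = 371.3 K.
ΔL = α·L₀·ΔT = 3.45×10⁻⁶ × 736 mm × 371.3 K = 0.943 mm.

0.943 mm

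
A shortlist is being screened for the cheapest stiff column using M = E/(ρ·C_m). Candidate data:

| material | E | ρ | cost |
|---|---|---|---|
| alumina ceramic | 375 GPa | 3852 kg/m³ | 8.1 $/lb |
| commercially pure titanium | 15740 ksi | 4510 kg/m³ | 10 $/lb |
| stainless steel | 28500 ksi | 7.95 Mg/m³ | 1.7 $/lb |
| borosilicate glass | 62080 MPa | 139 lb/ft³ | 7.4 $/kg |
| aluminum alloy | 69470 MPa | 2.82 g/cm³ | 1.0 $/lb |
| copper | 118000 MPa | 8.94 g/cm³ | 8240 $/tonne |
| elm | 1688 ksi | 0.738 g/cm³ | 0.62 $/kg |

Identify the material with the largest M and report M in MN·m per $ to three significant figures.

elm, M = 25.4 MN·m per $

In SI units:
  alumina ceramic: E = 375.0 GPa, ρ = 3852 kg/m³, cost = 17.86 $/kg
  commercially pure titanium: E = 108.5 GPa, ρ = 4510 kg/m³, cost = 22.05 $/kg
  stainless steel: E = 196.5 GPa, ρ = 7950 kg/m³, cost = 3.748 $/kg
  borosilicate glass: E = 62.08 GPa, ρ = 2227 kg/m³, cost = 7.400 $/kg
  aluminum alloy: E = 69.47 GPa, ρ = 2820 kg/m³, cost = 2.205 $/kg
  copper: E = 118.0 GPa, ρ = 8940 kg/m³, cost = 8.240 $/kg
  elm: E = 11.64 GPa, ρ = 738.0 kg/m³, cost = 0.6200 $/kg
  elm: M = 25.4 MN·m per $
  aluminum alloy: M = 11.2 MN·m per $
  stainless steel: M = 6.60 MN·m per $
  alumina ceramic: M = 5.45 MN·m per $
  borosilicate glass: M = 3.77 MN·m per $
  copper: M = 1.60 MN·m per $
  commercially pure titanium: M = 1.09 MN·m per $
Highest index: elm.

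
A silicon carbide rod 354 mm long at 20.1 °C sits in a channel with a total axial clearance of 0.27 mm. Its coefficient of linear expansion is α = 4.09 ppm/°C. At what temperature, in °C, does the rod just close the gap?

α·L₀·ΔT = 0.27 mm ⇒ ΔT = 0.27 / (4.09×10⁻⁶ × 354.0) = 186.5 K.
T = 20.1 + 186.5 = 206.6 °C.

207 °C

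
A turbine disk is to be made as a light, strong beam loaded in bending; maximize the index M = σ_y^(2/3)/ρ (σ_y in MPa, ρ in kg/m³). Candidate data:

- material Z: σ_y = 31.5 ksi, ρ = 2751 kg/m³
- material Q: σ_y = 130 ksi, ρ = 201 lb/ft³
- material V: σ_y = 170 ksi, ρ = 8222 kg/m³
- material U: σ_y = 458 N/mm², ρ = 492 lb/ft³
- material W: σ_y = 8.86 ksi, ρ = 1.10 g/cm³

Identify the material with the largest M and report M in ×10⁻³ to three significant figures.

material Q, M = 28.9×10⁻³

After converting to SI:
  material Z: σ_y = 217.2 MPa, ρ = 2751 kg/m³
  material Q: σ_y = 896.3 MPa, ρ = 3220 kg/m³
  material V: σ_y = 1172 MPa, ρ = 8222 kg/m³
  material U: σ_y = 458.0 MPa, ρ = 7881 kg/m³
  material W: σ_y = 61.09 MPa, ρ = 1100 kg/m³
  material Q: M = 28.9×10⁻³
  material W: M = 14.1×10⁻³
  material V: M = 13.5×10⁻³
  material Z: M = 13.1×10⁻³
  material U: M = 7.54×10⁻³
Highest index: material Q.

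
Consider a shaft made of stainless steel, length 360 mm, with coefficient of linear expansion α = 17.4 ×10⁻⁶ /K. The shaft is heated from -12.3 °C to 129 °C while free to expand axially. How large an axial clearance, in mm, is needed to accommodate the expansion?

ΔT = 129 − (-12.3) = 141.3 K.
ΔL = α·L₀·ΔT = 17.4×10⁻⁶ × 360 mm × 141.3 K = 0.885 mm.

0.885 mm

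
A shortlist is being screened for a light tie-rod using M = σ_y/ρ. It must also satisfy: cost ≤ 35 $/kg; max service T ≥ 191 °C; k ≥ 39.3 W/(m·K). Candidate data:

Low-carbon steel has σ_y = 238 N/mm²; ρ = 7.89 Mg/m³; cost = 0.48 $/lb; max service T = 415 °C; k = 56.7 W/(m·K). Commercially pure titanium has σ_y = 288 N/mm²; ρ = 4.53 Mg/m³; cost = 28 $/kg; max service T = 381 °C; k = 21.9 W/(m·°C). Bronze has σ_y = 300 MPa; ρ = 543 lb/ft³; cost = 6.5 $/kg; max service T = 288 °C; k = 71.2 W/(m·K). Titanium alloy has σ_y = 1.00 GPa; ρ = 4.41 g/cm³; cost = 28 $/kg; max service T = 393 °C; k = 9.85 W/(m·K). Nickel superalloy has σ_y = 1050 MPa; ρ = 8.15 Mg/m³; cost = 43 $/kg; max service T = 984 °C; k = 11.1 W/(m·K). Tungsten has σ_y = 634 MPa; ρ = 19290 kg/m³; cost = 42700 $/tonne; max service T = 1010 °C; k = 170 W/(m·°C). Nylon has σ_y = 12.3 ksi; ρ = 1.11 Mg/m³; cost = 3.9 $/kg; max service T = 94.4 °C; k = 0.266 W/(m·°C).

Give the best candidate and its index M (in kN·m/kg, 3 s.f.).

bronze, M = 34.5 kN·m/kg

Screen on constraints: cost ≤ 35 $/kg; max service T ≥ 191 °C; k ≥ 39.3 W/(m·K). Survivors: low-carbon steel, bronze.
Normalizing units and computing the index:
  low-carbon steel: σ_y = 238.0 MPa, ρ = 7890 kg/m³
  bronze: σ_y = 300.0 MPa, ρ = 8698 kg/m³
  bronze: M = 34.5 kN·m/kg
  low-carbon steel: M = 30.2 kN·m/kg
Highest index: bronze.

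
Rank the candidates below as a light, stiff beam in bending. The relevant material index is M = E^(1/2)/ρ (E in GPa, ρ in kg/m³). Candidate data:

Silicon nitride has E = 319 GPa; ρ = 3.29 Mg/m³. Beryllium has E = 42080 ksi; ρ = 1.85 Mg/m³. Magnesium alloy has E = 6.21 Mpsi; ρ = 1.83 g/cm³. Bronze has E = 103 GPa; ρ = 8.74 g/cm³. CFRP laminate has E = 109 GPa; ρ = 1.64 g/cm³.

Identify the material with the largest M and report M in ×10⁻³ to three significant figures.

After converting to SI:
  silicon nitride: E = 319.0 GPa, ρ = 3290 kg/m³
  beryllium: E = 290.1 GPa, ρ = 1850 kg/m³
  magnesium alloy: E = 42.82 GPa, ρ = 1830 kg/m³
  bronze: E = 103.0 GPa, ρ = 8740 kg/m³
  CFRP laminate: E = 109.0 GPa, ρ = 1640 kg/m³
  beryllium: M = 9.21×10⁻³
  CFRP laminate: M = 6.37×10⁻³
  silicon nitride: M = 5.43×10⁻³
  magnesium alloy: M = 3.58×10⁻³
  bronze: M = 1.16×10⁻³
The maximum is for beryllium.

beryllium, M = 9.21×10⁻³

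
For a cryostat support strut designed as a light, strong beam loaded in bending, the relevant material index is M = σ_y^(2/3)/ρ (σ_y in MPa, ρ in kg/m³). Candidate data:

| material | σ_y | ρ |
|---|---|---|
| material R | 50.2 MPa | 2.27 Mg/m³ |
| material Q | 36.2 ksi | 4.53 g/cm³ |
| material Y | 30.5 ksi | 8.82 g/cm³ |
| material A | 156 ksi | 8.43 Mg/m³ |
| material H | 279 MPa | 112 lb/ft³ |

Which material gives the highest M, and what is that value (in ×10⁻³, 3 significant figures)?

material H, M = 23.8×10⁻³

After converting to SI:
  material R: σ_y = 50.20 MPa, ρ = 2270 kg/m³
  material Q: σ_y = 249.6 MPa, ρ = 4530 kg/m³
  material Y: σ_y = 210.3 MPa, ρ = 8820 kg/m³
  material A: σ_y = 1076 MPa, ρ = 8430 kg/m³
  material H: σ_y = 279.0 MPa, ρ = 1794 kg/m³
  material H: M = 23.8×10⁻³
  material A: M = 12.5×10⁻³
  material Q: M = 8.75×10⁻³
  material R: M = 5.99×10⁻³
  material Y: M = 4.01×10⁻³
Highest index: material H.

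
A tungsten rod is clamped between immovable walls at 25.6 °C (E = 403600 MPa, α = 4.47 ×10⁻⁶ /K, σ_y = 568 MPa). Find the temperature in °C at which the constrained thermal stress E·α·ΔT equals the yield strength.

E = 403600 MPa = 403.6 GPa.
E·α·ΔT = 568.0 MPa ⇒ ΔT = 568.0 / (403.6×10³ × 4.47×10⁻⁶) = 314.8 K.
T = 25.6 + 314.8 = 340.4 °C.

340 °C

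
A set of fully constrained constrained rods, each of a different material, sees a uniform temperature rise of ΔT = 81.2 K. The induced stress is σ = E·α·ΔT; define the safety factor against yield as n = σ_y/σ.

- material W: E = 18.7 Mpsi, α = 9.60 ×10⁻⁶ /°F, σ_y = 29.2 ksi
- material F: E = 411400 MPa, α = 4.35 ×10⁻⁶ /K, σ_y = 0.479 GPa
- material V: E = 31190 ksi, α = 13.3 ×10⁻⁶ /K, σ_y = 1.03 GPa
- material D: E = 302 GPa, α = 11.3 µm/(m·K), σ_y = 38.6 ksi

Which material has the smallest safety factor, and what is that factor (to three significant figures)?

material D, n = 0.960

With everything in SI (GPa, ×10⁻⁶/K, MPa):
  material W: E = 128.9, α = 17.3, σ_y = 201.3 → σ = 181 MPa, n = 1.11
  material F: E = 411.4, α = 4.35, σ_y = 479.0 → σ = 145 MPa, n = 3.30
  material V: E = 215.0, α = 13.3, σ_y = 1030 → σ = 232 MPa, n = 4.44
  material D: E = 302.0, α = 11.3, σ_y = 266.1 → σ = 277 MPa, n = 0.960
Material D has the lowest safety factor, n = 0.960.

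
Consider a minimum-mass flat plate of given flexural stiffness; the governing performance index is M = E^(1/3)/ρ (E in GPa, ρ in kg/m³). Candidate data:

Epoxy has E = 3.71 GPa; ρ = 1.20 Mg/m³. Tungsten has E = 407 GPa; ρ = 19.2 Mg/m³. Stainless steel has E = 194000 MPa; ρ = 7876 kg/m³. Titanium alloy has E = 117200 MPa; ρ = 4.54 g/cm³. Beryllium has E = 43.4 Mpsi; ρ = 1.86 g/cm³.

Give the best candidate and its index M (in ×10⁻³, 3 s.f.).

beryllium, M = 3.60×10⁻³

Convert each candidate to consistent units, then evaluate M:
  epoxy: E = 3.710 GPa, ρ = 1200 kg/m³
  tungsten: E = 407.0 GPa, ρ = 19200 kg/m³
  stainless steel: E = 194.0 GPa, ρ = 7876 kg/m³
  titanium alloy: E = 117.2 GPa, ρ = 4540 kg/m³
  beryllium: E = 299.2 GPa, ρ = 1860 kg/m³
  beryllium: M = 3.60×10⁻³
  epoxy: M = 1.29×10⁻³
  titanium alloy: M = 1.08×10⁻³
  stainless steel: M = 0.735×10⁻³
  tungsten: M = 0.386×10⁻³
The maximum is for beryllium.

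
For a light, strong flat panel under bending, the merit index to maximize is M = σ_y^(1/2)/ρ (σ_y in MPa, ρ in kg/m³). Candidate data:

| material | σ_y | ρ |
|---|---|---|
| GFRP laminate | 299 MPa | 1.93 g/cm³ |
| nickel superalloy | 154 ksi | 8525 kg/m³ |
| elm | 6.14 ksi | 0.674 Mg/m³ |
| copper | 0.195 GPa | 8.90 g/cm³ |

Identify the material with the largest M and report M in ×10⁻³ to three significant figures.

After converting to SI:
  GFRP laminate: σ_y = 299.0 MPa, ρ = 1930 kg/m³
  nickel superalloy: σ_y = 1062 MPa, ρ = 8525 kg/m³
  elm: σ_y = 42.33 MPa, ρ = 674.0 kg/m³
  copper: σ_y = 195.0 MPa, ρ = 8900 kg/m³
  elm: M = 9.65×10⁻³
  GFRP laminate: M = 8.96×10⁻³
  nickel superalloy: M = 3.82×10⁻³
  copper: M = 1.57×10⁻³
The maximum is for elm.

elm, M = 9.65×10⁻³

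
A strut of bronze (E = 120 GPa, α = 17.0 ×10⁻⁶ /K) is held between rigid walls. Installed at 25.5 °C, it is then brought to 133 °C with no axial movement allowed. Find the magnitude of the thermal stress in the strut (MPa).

219 MPa

ΔT = 107.5 K. Constrained thermal stress σ = E·α·ΔT = 120.0×10³ MPa × 17.0×10⁻⁶ × 107.5 = 219 MPa (compressive).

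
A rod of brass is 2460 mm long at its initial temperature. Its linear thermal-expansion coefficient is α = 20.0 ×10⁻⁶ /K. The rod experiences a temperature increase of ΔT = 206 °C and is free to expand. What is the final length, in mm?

2470.1 mm

ΔL = α·L₀·ΔT = 20.0×10⁻⁶ × 2460 mm × 206.0 K = 10.1 mm.
L = L₀ + ΔL = 2460 + 10.1 = 2470.1 mm.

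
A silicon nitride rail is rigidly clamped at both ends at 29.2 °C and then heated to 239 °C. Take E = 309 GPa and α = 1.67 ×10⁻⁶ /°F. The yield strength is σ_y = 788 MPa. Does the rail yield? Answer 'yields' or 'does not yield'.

α = 1.67×10⁻⁶/°F × 9/5 = 3.01×10⁻⁶/K.
ΔT = 209.8 K. Constrained thermal stress σ = E·α·ΔT = 309.0×10³ MPa × 3.01×10⁻⁶ × 209.8 = 195 MPa (compressive).
Compare to σ_y = 788 MPa: σ < σ_y, so it does not yield.

does not yield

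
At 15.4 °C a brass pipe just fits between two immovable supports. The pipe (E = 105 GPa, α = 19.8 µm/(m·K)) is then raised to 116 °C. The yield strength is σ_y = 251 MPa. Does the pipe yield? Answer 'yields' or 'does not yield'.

does not yield

ΔT = 100.6 K. Constrained thermal stress σ = E·α·ΔT = 105.0×10³ MPa × 19.8×10⁻⁶ × 100.6 = 209 MPa (compressive).
Compare to σ_y = 251 MPa: σ < σ_y, so it does not yield.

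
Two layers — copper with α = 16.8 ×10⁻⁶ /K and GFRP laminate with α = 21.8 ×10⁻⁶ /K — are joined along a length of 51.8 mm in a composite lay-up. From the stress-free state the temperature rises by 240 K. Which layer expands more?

α(copper) = 16.8×10⁻⁶/K vs α(GFRP laminate) = 21.8×10⁻⁶/K.
Higher α expands more for the same ΔT: GFRP laminate.

GFRP laminate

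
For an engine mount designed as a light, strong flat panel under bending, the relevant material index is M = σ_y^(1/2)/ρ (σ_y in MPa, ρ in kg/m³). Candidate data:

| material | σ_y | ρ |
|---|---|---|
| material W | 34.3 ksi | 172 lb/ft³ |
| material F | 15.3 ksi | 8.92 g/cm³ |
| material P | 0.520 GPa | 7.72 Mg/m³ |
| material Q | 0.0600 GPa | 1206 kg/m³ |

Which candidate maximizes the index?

Normalizing units and computing the index:
  material W: σ_y = 236.5 MPa, ρ = 2755 kg/m³
  material F: σ_y = 105.5 MPa, ρ = 8920 kg/m³
  material P: σ_y = 520.0 MPa, ρ = 7720 kg/m³
  material Q: σ_y = 60.00 MPa, ρ = 1206 kg/m³
  material Q: M = 6.42×10⁻³
  material W: M = 5.58×10⁻³
  material P: M = 2.95×10⁻³
  material F: M = 1.15×10⁻³
Highest index: material Q.

material Q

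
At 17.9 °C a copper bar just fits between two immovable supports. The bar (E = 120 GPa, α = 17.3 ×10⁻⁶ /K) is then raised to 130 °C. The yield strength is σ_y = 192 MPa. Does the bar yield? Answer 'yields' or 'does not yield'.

ΔT = 112.1 K. Constrained thermal stress σ = E·α·ΔT = 120.0×10³ MPa × 17.3×10⁻⁶ × 112.1 = 233 MPa (compressive).
Compare to σ_y = 192 MPa: σ ≥ σ_y, so it yields.

yields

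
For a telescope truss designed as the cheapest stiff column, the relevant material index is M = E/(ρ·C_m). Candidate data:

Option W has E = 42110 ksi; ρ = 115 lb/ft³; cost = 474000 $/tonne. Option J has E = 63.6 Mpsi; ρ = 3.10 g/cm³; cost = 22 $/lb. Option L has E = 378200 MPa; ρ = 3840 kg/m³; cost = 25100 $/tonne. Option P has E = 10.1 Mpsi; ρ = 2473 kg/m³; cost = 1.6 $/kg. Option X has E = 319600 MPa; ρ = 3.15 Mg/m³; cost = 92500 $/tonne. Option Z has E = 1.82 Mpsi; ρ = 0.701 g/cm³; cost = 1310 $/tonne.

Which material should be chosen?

option P

Convert each candidate to consistent units, then evaluate M:
  option W: E = 290.3 GPa, ρ = 1842 kg/m³, cost = 474.0 $/kg
  option J: E = 438.5 GPa, ρ = 3100 kg/m³, cost = 48.50 $/kg
  option L: E = 378.2 GPa, ρ = 3840 kg/m³, cost = 25.10 $/kg
  option P: E = 69.64 GPa, ρ = 2473 kg/m³, cost = 1.600 $/kg
  option X: E = 319.6 GPa, ρ = 3150 kg/m³, cost = 92.50 $/kg
  option Z: E = 12.55 GPa, ρ = 701.0 kg/m³, cost = 1.310 $/kg
  option P: M = 17.6 MN·m per $
  option Z: M = 13.7 MN·m per $
  option L: M = 3.92 MN·m per $
  option J: M = 2.92 MN·m per $
  option X: M = 1.10 MN·m per $
  option W: M = 0.333 MN·m per $
The maximum is for option P.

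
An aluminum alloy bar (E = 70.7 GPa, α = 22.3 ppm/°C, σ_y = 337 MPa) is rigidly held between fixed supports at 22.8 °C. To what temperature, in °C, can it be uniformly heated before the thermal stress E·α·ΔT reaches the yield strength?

237 °C

E·α·ΔT = 337.0 MPa ⇒ ΔT = 337.0 / (70.70×10³ × 22.3×10⁻⁶) = 213.7 K.
T = 22.8 + 213.7 = 236.5 °C.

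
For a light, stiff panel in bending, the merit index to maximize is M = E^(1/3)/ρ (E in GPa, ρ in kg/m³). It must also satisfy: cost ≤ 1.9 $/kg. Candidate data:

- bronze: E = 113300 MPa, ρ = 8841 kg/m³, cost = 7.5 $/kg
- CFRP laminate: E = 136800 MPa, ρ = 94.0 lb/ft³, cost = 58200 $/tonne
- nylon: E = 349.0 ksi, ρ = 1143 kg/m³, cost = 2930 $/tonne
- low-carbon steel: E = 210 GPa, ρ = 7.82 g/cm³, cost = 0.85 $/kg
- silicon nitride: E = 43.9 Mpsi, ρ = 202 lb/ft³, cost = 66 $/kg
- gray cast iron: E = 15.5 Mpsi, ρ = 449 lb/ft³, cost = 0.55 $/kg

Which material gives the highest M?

low-carbon steel

Screen on constraints: cost ≤ 1.9 $/kg. Survivors: low-carbon steel, gray cast iron.
Normalizing units and computing the index:
  low-carbon steel: E = 210.0 GPa, ρ = 7820 kg/m³
  gray cast iron: E = 106.9 GPa, ρ = 7192 kg/m³
  low-carbon steel: M = 0.760×10⁻³
  gray cast iron: M = 0.660×10⁻³
Low-carbon steel has the largest M.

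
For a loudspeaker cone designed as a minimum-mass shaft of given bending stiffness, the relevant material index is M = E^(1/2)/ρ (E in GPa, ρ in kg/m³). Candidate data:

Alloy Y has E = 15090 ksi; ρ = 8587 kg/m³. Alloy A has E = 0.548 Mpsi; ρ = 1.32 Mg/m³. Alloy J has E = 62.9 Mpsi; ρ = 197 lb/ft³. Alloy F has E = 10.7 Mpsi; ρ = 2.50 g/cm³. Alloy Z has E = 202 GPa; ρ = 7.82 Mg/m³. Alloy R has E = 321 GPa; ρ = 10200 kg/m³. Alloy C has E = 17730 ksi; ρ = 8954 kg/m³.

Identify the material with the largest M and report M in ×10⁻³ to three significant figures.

Putting every candidate on a common basis:
  alloy Y: E = 104.0 GPa, ρ = 8587 kg/m³
  alloy A: E = 3.778 GPa, ρ = 1320 kg/m³
  alloy J: E = 433.7 GPa, ρ = 3156 kg/m³
  alloy F: E = 73.77 GPa, ρ = 2500 kg/m³
  alloy Z: E = 202.0 GPa, ρ = 7820 kg/m³
  alloy R: E = 321.0 GPa, ρ = 10200 kg/m³
  alloy C: E = 122.2 GPa, ρ = 8954 kg/m³
  alloy J: M = 6.60×10⁻³
  alloy F: M = 3.44×10⁻³
  alloy Z: M = 1.82×10⁻³
  alloy R: M = 1.76×10⁻³
  alloy A: M = 1.47×10⁻³
  alloy C: M = 1.23×10⁻³
  alloy Y: M = 1.19×10⁻³
The maximum is for alloy J.

alloy J, M = 6.60×10⁻³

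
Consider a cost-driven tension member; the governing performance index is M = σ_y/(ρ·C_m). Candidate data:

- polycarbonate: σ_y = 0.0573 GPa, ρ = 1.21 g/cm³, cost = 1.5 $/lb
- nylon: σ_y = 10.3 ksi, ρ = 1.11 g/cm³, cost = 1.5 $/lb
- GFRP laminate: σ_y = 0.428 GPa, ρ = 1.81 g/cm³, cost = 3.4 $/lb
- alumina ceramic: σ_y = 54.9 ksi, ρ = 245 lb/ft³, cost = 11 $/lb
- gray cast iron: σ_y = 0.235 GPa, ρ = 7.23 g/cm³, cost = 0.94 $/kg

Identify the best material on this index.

Putting every candidate on a common basis:
  polycarbonate: σ_y = 57.30 MPa, ρ = 1210 kg/m³, cost = 3.307 $/kg
  nylon: σ_y = 71.02 MPa, ρ = 1110 kg/m³, cost = 3.307 $/kg
  GFRP laminate: σ_y = 428.0 MPa, ρ = 1810 kg/m³, cost = 7.496 $/kg
  alumina ceramic: σ_y = 378.5 MPa, ρ = 3925 kg/m³, cost = 24.25 $/kg
  gray cast iron: σ_y = 235.0 MPa, ρ = 7230 kg/m³, cost = 0.9400 $/kg
  gray cast iron: M = 34.6 kN·m per $
  GFRP laminate: M = 31.5 kN·m per $
  nylon: M = 19.3 kN·m per $
  polycarbonate: M = 14.3 kN·m per $
  alumina ceramic: M = 3.98 kN·m per $
Highest index: gray cast iron.

gray cast iron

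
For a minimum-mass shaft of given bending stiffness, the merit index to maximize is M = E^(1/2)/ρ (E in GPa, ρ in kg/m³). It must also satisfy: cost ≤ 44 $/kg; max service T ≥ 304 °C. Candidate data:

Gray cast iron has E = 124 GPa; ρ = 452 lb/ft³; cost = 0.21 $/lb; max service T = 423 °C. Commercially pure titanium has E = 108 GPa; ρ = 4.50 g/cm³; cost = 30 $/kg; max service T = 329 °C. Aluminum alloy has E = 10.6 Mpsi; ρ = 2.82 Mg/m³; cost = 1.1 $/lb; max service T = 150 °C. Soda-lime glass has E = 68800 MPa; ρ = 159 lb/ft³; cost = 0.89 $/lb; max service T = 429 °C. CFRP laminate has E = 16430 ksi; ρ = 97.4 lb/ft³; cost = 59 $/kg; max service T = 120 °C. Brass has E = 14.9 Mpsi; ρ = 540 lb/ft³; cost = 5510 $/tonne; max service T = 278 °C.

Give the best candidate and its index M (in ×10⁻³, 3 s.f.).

Screen on constraints: cost ≤ 44 $/kg; max service T ≥ 304 °C. Survivors: gray cast iron, commercially pure titanium, soda-lime glass.
After converting to SI:
  gray cast iron: E = 124.0 GPa, ρ = 7240 kg/m³
  commercially pure titanium: E = 108.0 GPa, ρ = 4500 kg/m³
  soda-lime glass: E = 68.80 GPa, ρ = 2547 kg/m³
  soda-lime glass: M = 3.26×10⁻³
  commercially pure titanium: M = 2.31×10⁻³
  gray cast iron: M = 1.54×10⁻³
Soda-lime glass ranks first.

soda-lime glass, M = 3.26×10⁻³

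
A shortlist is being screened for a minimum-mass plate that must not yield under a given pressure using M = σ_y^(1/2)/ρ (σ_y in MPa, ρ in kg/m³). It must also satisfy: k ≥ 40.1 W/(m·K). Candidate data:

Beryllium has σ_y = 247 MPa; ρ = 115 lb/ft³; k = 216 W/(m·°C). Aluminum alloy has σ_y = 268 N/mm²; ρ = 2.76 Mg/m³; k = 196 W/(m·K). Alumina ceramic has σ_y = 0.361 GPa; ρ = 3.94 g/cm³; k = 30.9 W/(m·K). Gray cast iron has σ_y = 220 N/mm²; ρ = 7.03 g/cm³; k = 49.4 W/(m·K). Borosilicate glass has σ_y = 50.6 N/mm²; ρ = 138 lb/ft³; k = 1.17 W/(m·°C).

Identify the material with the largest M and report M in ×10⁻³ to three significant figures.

beryllium, M = 8.53×10⁻³

Screen on constraints: k ≥ 40.1 W/(m·K). Survivors: beryllium, aluminum alloy, gray cast iron.
In SI units:
  beryllium: σ_y = 247.0 MPa, ρ = 1842 kg/m³
  aluminum alloy: σ_y = 268.0 MPa, ρ = 2760 kg/m³
  gray cast iron: σ_y = 220.0 MPa, ρ = 7030 kg/m³
  beryllium: M = 8.53×10⁻³
  aluminum alloy: M = 5.93×10⁻³
  gray cast iron: M = 2.11×10⁻³
The maximum is for beryllium.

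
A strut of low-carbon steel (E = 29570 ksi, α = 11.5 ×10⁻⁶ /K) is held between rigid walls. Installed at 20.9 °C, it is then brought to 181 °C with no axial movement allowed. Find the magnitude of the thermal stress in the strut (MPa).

375 MPa

E = 29570 ksi = 203.9 GPa.
ΔT = 160.1 K. Constrained thermal stress σ = E·α·ΔT = 203.9×10³ MPa × 11.5×10⁻⁶ × 160.1 = 375 MPa (compressive).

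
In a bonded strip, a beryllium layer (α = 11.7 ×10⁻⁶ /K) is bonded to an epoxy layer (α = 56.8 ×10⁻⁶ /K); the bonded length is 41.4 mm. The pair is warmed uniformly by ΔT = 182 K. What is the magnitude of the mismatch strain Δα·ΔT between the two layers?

Δα = |11.7 − 56.8|×10⁻⁶/K = 45.1×10⁻⁶/K.
Mismatch strain = Δα·ΔT = 45.1×10⁻⁶ × 182.0 = 8.21×10⁻³.

8.21×10⁻³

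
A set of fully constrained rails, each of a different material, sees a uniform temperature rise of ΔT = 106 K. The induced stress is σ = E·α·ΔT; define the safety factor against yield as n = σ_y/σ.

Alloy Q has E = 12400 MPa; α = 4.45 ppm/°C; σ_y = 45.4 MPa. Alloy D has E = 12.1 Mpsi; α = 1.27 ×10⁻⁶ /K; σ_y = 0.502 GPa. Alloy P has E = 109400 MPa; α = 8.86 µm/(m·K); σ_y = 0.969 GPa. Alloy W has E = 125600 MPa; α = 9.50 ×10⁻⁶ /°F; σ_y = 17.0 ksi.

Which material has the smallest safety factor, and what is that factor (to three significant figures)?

alloy W, n = 0.515

Per material, after unit conversion:
  alloy Q: E = 12.40, α = 4.45, σ_y = 45.40 → σ = 5.85 MPa, n = 7.76
  alloy D: E = 83.43, α = 1.27, σ_y = 502.0 → σ = 11.2 MPa, n = 44.7
  alloy P: E = 109.4, α = 8.86, σ_y = 969.0 → σ = 103 MPa, n = 9.43
  alloy W: E = 125.6, α = 17.1, σ_y = 117.2 → σ = 228 MPa, n = 0.515
Smallest n: alloy W with n = 0.515.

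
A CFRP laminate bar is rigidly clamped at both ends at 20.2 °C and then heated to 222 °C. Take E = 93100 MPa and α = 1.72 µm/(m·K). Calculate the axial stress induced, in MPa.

E = 93100 MPa = 93.10 GPa.
ΔT = 201.8 K. Constrained thermal stress σ = E·α·ΔT = 93.10×10³ MPa × 1.72×10⁻⁶ × 201.8 = 32.3 MPa (compressive).

32.3 MPa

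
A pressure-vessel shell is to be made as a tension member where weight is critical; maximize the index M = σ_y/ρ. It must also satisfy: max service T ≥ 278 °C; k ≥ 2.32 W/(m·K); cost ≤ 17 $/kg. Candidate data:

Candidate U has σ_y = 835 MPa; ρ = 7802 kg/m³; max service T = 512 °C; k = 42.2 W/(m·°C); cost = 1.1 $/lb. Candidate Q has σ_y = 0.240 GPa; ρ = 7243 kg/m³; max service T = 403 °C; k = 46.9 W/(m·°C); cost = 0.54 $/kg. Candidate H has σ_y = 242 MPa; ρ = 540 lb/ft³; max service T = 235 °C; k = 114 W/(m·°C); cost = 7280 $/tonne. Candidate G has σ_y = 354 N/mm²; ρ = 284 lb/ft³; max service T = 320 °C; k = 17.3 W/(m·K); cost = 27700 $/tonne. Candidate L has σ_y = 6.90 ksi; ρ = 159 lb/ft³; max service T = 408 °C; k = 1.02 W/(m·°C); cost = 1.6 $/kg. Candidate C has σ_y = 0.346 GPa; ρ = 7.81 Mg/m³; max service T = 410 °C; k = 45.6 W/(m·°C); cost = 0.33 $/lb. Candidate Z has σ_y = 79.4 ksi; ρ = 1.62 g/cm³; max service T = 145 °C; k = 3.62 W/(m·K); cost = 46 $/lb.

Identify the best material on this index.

candidate U

Screen on constraints: max service T ≥ 278 °C; k ≥ 2.32 W/(m·K); cost ≤ 17 $/kg. Survivors: candidate U, candidate Q, candidate C.
In SI units:
  candidate U: σ_y = 835.0 MPa, ρ = 7802 kg/m³
  candidate Q: σ_y = 240.0 MPa, ρ = 7243 kg/m³
  candidate C: σ_y = 346.0 MPa, ρ = 7810 kg/m³
  candidate U: M = 107 kN·m/kg
  candidate C: M = 44.3 kN·m/kg
  candidate Q: M = 33.1 kN·m/kg
Highest index: candidate U.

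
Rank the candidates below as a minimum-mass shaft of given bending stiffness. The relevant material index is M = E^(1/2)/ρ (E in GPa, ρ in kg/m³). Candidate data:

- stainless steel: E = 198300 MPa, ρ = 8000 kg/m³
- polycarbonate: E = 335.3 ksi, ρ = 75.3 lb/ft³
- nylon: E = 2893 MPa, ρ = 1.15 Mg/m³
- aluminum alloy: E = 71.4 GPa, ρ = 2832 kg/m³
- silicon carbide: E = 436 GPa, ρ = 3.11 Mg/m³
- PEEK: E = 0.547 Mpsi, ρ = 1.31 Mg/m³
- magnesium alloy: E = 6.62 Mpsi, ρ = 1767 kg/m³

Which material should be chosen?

Putting every candidate on a common basis:
  stainless steel: E = 198.3 GPa, ρ = 8000 kg/m³
  polycarbonate: E = 2.312 GPa, ρ = 1206 kg/m³
  nylon: E = 2.893 GPa, ρ = 1150 kg/m³
  aluminum alloy: E = 71.40 GPa, ρ = 2832 kg/m³
  silicon carbide: E = 436.0 GPa, ρ = 3110 kg/m³
  PEEK: E = 3.771 GPa, ρ = 1310 kg/m³
  magnesium alloy: E = 45.64 GPa, ρ = 1767 kg/m³
  silicon carbide: M = 6.71×10⁻³
  magnesium alloy: M = 3.82×10⁻³
  aluminum alloy: M = 2.98×10⁻³
  stainless steel: M = 1.76×10⁻³
  PEEK: M = 1.48×10⁻³
  nylon: M = 1.48×10⁻³
  polycarbonate: M = 1.26×10⁻³
The maximum is for silicon carbide.

silicon carbide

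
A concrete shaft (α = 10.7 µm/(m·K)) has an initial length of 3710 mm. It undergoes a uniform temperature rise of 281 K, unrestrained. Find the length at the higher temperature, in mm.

ΔL = α·L₀·ΔT = 10.7×10⁻⁶ × 3710 mm × 281.0 K = 11.2 mm.
L = L₀ + ΔL = 3710 + 11.2 = 3721.2 mm.

3721.2 mm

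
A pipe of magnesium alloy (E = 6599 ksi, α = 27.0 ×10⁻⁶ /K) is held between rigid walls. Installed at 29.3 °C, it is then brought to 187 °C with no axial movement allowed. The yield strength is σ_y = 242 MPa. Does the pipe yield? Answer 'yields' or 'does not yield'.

E = 6599 ksi = 45.50 GPa.
ΔT = 157.7 K. Constrained thermal stress σ = E·α·ΔT = 45.50×10³ MPa × 27.0×10⁻⁶ × 157.7 = 194 MPa (compressive).
Compare to σ_y = 242 MPa: σ < σ_y, so it does not yield.

does not yield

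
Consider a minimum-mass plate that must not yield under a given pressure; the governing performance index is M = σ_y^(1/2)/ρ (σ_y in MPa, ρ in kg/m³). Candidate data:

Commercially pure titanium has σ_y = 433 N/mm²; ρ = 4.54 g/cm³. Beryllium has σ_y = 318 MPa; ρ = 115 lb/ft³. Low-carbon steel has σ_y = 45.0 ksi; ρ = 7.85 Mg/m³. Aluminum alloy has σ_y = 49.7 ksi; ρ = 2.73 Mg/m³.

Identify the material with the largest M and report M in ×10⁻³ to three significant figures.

In SI units:
  commercially pure titanium: σ_y = 433.0 MPa, ρ = 4540 kg/m³
  beryllium: σ_y = 318.0 MPa, ρ = 1842 kg/m³
  low-carbon steel: σ_y = 310.3 MPa, ρ = 7850 kg/m³
  aluminum alloy: σ_y = 342.7 MPa, ρ = 2730 kg/m³
  beryllium: M = 9.68×10⁻³
  aluminum alloy: M = 6.78×10⁻³
  commercially pure titanium: M = 4.58×10⁻³
  low-carbon steel: M = 2.24×10⁻³
Beryllium has the largest M.

beryllium, M = 9.68×10⁻³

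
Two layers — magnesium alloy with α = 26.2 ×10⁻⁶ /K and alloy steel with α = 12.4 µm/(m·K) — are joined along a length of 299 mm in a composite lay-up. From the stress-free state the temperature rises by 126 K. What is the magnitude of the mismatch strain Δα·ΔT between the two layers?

Δα = |26.2 − 12.4|×10⁻⁶/K = 13.8×10⁻⁶/K.
Mismatch strain = Δα·ΔT = 13.8×10⁻⁶ × 126.0 = 1.74×10⁻³.

1.74×10⁻³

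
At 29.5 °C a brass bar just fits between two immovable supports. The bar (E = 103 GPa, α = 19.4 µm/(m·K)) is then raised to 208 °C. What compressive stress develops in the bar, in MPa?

357 MPa

ΔT = 178.5 K. Constrained thermal stress σ = E·α·ΔT = 103.0×10³ MPa × 19.4×10⁻⁶ × 178.5 = 357 MPa (compressive).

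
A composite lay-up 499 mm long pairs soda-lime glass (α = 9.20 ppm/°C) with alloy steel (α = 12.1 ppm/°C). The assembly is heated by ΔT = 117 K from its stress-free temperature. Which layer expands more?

α(soda-lime glass) = 9.20×10⁻⁶/K vs α(alloy steel) = 12.1×10⁻⁶/K.
Higher α expands more for the same ΔT: alloy steel.

alloy steel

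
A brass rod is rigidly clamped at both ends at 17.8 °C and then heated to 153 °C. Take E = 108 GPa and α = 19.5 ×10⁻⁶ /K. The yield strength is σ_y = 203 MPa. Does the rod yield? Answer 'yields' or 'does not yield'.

ΔT = 135.2 K. Constrained thermal stress σ = E·α·ΔT = 108.0×10³ MPa × 19.5×10⁻⁶ × 135.2 = 285 MPa (compressive).
Compare to σ_y = 203 MPa: σ ≥ σ_y, so it yields.

yields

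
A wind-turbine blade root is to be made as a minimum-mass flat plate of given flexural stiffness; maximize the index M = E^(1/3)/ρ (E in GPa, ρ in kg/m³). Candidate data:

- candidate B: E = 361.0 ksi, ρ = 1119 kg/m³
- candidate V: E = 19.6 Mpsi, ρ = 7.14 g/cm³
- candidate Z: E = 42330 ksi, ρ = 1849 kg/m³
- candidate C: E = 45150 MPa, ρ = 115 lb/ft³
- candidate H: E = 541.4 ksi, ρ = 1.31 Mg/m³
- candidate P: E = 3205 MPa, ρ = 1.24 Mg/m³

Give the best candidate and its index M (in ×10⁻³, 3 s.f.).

Convert each candidate to consistent units, then evaluate M:
  candidate B: E = 2.489 GPa, ρ = 1119 kg/m³
  candidate V: E = 135.1 GPa, ρ = 7140 kg/m³
  candidate Z: E = 291.9 GPa, ρ = 1849 kg/m³
  candidate C: E = 45.15 GPa, ρ = 1842 kg/m³
  candidate H: E = 3.733 GPa, ρ = 1310 kg/m³
  candidate P: E = 3.205 GPa, ρ = 1240 kg/m³
  candidate Z: M = 3.59×10⁻³
  candidate C: M = 1.93×10⁻³
  candidate B: M = 1.21×10⁻³
  candidate P: M = 1.19×10⁻³
  candidate H: M = 1.18×10⁻³
  candidate V: M = 0.719×10⁻³
Highest index: candidate Z.

candidate Z, M = 3.59×10⁻³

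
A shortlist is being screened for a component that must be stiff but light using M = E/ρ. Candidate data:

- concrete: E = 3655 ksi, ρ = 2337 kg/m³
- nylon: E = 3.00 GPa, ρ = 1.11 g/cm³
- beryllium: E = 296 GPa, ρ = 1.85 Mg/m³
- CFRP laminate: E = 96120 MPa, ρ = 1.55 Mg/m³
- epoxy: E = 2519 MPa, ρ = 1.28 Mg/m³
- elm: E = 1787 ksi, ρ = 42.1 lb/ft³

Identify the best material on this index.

beryllium

Putting every candidate on a common basis:
  concrete: E = 25.20 GPa, ρ = 2337 kg/m³
  nylon: E = 3.000 GPa, ρ = 1110 kg/m³
  beryllium: E = 296.0 GPa, ρ = 1850 kg/m³
  CFRP laminate: E = 96.12 GPa, ρ = 1550 kg/m³
  epoxy: E = 2.519 GPa, ρ = 1280 kg/m³
  elm: E = 12.32 GPa, ρ = 674.4 kg/m³
  beryllium: M = 160 MN·m/kg
  CFRP laminate: M = 62.0 MN·m/kg
  elm: M = 18.3 MN·m/kg
  concrete: M = 10.8 MN·m/kg
  nylon: M = 2.70 MN·m/kg
  epoxy: M = 1.97 MN·m/kg
Beryllium has the largest M.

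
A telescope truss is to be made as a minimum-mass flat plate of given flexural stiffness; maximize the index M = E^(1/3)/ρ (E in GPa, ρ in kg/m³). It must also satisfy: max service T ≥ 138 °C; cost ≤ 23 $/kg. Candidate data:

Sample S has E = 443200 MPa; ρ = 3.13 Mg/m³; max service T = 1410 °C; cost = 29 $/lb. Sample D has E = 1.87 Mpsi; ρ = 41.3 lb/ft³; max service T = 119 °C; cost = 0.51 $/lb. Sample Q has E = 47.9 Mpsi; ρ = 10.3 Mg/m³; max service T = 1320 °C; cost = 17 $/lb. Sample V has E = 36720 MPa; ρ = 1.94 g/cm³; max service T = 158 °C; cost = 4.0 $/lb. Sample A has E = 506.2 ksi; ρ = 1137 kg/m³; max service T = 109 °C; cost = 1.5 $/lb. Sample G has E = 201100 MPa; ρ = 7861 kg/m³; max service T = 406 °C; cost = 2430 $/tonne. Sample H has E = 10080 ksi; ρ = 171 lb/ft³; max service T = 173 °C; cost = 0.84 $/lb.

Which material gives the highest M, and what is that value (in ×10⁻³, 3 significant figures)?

Screen on constraints: max service T ≥ 138 °C; cost ≤ 23 $/kg. Survivors: sample V, sample G, sample H.
Convert each candidate to consistent units, then evaluate M:
  sample V: E = 36.72 GPa, ρ = 1940 kg/m³
  sample G: E = 201.1 GPa, ρ = 7861 kg/m³
  sample H: E = 69.50 GPa, ρ = 2739 kg/m³
  sample V: M = 1.71×10⁻³
  sample H: M = 1.50×10⁻³
  sample G: M = 0.745×10⁻³
The maximum is for sample V.

sample V, M = 1.71×10⁻³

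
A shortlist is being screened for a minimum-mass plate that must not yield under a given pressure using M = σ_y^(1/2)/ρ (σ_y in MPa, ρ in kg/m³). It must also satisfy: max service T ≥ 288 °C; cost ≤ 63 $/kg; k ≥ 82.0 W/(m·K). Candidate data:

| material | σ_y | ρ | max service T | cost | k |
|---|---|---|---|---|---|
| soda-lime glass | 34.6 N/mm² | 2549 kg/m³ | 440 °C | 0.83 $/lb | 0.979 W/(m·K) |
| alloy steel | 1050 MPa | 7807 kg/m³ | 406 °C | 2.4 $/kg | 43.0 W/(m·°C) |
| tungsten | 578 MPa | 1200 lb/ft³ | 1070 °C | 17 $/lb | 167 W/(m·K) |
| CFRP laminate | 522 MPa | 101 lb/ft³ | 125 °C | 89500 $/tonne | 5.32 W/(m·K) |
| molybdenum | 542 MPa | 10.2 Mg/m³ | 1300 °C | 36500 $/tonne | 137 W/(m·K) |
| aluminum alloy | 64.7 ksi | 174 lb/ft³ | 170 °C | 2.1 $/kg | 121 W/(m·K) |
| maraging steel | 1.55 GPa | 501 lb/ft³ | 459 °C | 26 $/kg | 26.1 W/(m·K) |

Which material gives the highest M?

Screen on constraints: max service T ≥ 288 °C; cost ≤ 63 $/kg; k ≥ 82.0 W/(m·K). Survivors: tungsten, molybdenum.
In SI units:
  tungsten: σ_y = 578.0 MPa, ρ = 19220 kg/m³
  molybdenum: σ_y = 542.0 MPa, ρ = 10200 kg/m³
  molybdenum: M = 2.28×10⁻³
  tungsten: M = 1.25×10⁻³
Molybdenum has the largest M.

molybdenum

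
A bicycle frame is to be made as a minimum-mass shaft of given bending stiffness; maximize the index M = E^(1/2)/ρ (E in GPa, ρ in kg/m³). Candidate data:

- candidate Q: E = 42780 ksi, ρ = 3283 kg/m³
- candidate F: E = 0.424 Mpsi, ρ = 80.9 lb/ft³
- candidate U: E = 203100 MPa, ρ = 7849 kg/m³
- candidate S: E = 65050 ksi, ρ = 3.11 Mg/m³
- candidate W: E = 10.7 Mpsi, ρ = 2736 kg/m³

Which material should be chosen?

candidate S

After converting to SI:
  candidate Q: E = 295.0 GPa, ρ = 3283 kg/m³
  candidate F: E = 2.923 GPa, ρ = 1296 kg/m³
  candidate U: E = 203.1 GPa, ρ = 7849 kg/m³
  candidate S: E = 448.5 GPa, ρ = 3110 kg/m³
  candidate W: E = 73.77 GPa, ρ = 2736 kg/m³
  candidate S: M = 6.81×10⁻³
  candidate Q: M = 5.23×10⁻³
  candidate W: M = 3.14×10⁻³
  candidate U: M = 1.82×10⁻³
  candidate F: M = 1.32×10⁻³
The maximum is for candidate S.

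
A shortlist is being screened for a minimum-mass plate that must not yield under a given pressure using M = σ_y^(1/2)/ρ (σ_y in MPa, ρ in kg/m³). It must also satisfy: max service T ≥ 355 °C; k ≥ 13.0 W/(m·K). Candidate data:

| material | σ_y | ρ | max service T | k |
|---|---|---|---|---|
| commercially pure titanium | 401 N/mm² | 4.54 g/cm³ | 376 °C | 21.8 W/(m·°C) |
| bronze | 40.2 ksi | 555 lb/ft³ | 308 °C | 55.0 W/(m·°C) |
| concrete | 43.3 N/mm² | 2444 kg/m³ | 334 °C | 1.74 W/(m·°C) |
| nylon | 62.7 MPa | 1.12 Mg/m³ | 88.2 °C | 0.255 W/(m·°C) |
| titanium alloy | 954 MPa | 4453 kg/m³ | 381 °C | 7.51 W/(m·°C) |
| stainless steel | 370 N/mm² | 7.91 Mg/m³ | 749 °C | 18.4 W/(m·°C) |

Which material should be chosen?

Screen on constraints: max service T ≥ 355 °C; k ≥ 13.0 W/(m·K). Survivors: commercially pure titanium, stainless steel.
Convert each candidate to consistent units, then evaluate M:
  commercially pure titanium: σ_y = 401.0 MPa, ρ = 4540 kg/m³
  stainless steel: σ_y = 370.0 MPa, ρ = 7910 kg/m³
  commercially pure titanium: M = 4.41×10⁻³
  stainless steel: M = 2.43×10⁻³
Commercially pure titanium has the largest M.

commercially pure titanium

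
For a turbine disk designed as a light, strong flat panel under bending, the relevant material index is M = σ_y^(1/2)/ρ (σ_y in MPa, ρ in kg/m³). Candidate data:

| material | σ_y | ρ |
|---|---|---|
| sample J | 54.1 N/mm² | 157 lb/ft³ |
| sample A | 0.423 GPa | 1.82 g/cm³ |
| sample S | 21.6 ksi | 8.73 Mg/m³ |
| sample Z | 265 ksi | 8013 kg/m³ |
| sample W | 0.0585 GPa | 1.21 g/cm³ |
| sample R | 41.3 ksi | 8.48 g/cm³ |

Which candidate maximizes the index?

sample A

Normalizing units and computing the index:
  sample J: σ_y = 54.10 MPa, ρ = 2515 kg/m³
  sample A: σ_y = 423.0 MPa, ρ = 1820 kg/m³
  sample S: σ_y = 148.9 MPa, ρ = 8730 kg/m³
  sample Z: σ_y = 1827 MPa, ρ = 8013 kg/m³
  sample W: σ_y = 58.50 MPa, ρ = 1210 kg/m³
  sample R: σ_y = 284.8 MPa, ρ = 8480 kg/m³
  sample A: M = 11.3×10⁻³
  sample W: M = 6.32×10⁻³
  sample Z: M = 5.33×10⁻³
  sample J: M = 2.92×10⁻³
  sample R: M = 1.99×10⁻³
  sample S: M = 1.40×10⁻³
Highest index: sample A.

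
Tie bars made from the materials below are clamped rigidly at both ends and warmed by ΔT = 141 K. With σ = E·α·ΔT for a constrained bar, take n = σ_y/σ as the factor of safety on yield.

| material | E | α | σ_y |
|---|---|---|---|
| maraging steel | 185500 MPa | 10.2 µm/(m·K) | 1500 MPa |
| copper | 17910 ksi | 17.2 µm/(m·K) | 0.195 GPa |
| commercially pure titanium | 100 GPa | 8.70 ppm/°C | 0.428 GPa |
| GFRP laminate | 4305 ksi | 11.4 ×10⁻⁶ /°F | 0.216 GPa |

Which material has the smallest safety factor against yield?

Per material, after unit conversion:
  maraging steel: E = 185.5, α = 10.2, σ_y = 1500 → σ = 267 MPa, n = 5.62
  copper: E = 123.5, α = 17.2, σ_y = 195.0 → σ = 299 MPa, n = 0.651
  commercially pure titanium: E = 100.0, α = 8.70, σ_y = 428.0 → σ = 123 MPa, n = 3.49
  GFRP laminate: E = 29.68, α = 20.5, σ_y = 216.0 → σ = 85.9 MPa, n = 2.52
Copper has the lowest safety factor, n = 0.651.

copper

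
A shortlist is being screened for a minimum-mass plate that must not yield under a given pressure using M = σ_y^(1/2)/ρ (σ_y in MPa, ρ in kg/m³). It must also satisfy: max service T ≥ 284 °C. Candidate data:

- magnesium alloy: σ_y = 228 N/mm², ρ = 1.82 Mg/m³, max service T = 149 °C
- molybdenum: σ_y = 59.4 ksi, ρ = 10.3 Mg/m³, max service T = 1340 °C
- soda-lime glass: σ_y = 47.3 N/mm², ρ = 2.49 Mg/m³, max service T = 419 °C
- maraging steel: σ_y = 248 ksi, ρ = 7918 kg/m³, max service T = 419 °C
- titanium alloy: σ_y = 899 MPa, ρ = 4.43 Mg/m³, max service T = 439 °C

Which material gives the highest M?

titanium alloy

Screen on constraints: max service T ≥ 284 °C. Survivors: molybdenum, soda-lime glass, maraging steel, titanium alloy.
Normalizing units and computing the index:
  molybdenum: σ_y = 409.5 MPa, ρ = 10300 kg/m³
  soda-lime glass: σ_y = 47.30 MPa, ρ = 2490 kg/m³
  maraging steel: σ_y = 1710 MPa, ρ = 7918 kg/m³
  titanium alloy: σ_y = 899.0 MPa, ρ = 4430 kg/m³
  titanium alloy: M = 6.77×10⁻³
  maraging steel: M = 5.22×10⁻³
  soda-lime glass: M = 2.76×10⁻³
  molybdenum: M = 1.96×10⁻³
Highest index: titanium alloy.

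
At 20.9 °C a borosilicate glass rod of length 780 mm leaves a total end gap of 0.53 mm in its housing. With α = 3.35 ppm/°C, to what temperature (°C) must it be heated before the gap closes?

224 °C

α·L₀·ΔT = 0.53 mm ⇒ ΔT = 0.53 / (3.35×10⁻⁶ × 780.0) = 202.8 K.
T = 20.9 + 202.8 = 223.7 °C.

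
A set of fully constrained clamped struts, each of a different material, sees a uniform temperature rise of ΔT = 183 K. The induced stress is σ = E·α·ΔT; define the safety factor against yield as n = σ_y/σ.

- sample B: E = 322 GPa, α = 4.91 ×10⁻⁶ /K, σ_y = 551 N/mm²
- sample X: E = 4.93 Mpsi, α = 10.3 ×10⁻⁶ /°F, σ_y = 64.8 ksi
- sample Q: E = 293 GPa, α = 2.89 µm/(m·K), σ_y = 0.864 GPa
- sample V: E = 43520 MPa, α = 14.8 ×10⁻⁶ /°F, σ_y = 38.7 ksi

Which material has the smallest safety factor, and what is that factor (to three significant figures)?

sample V, n = 1.26

Converting E to GPa, α to ×10⁻⁶/K, σ_y to MPa, then σ and n for each:
  sample B: E = 322.0, α = 4.91, σ_y = 551.0 → σ = 289 MPa, n = 1.90
  sample X: E = 33.99, α = 18.5, σ_y = 446.8 → σ = 115 MPa, n = 3.87
  sample Q: E = 293.0, α = 2.89, σ_y = 864.0 → σ = 155 MPa, n = 5.58
  sample V: E = 43.52, α = 26.6, σ_y = 266.8 → σ = 212 MPa, n = 1.26
Smallest n: sample V with n = 1.26.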